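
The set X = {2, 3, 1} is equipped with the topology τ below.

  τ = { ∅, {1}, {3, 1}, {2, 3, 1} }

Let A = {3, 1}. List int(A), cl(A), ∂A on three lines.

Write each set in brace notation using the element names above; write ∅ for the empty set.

int(A) = {3, 1}
cl(A)  = {2, 3, 1}
∂A     = {2}

open subsets of A: ∅, {1}, {3, 1}; so int(A) = {3, 1}
closure: X∖int(X∖A) = X∖∅ = {2, 3, 1}
∂A = {2, 3, 1} minus {3, 1} = {2}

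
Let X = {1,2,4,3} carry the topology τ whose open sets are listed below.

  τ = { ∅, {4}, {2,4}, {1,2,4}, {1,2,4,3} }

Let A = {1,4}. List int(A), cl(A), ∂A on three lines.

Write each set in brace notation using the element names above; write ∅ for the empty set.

int(A) = {4}
cl(A)  = {1,2,4,3}
∂A     = {1,2,3}

interior: largest open inside A is {4} (from ∅, {4})
cl via duality: int({2,3}) = ∅, so X∖∅ = {1,2,4,3}
cl∖int = {1,2,3}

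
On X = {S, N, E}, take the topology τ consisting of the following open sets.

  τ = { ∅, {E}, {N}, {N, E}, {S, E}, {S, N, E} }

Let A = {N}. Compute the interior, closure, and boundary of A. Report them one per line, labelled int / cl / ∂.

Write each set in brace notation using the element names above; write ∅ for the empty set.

int(A) = {N}
cl(A)  = {N}
∂A     = ∅

open subsets of A: ∅, {N}; so int(A) = {N}
closure: X∖int(X∖A) = X∖{S, E} = {N}
∂A = {N} minus {N} = ∅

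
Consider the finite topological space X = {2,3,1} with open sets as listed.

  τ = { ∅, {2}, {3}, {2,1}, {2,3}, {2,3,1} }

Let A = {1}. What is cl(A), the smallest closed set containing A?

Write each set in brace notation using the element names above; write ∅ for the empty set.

{1}

complement {2,3}; its interior {2,3}; cl(A) = X∖{2,3} = {1}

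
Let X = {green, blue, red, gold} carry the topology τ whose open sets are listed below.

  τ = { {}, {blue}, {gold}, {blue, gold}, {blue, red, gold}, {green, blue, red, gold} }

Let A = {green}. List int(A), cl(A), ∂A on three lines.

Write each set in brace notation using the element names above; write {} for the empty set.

opens ⊆ A: {}; union → int = {}
complement {blue, red, gold}; its interior {blue, red, gold}; cl(A) = X∖{blue, red, gold} = {green}
boundary = {green} ∖ {} = {green}

int(A) = {}
cl(A)  = {green}
∂A     = {green}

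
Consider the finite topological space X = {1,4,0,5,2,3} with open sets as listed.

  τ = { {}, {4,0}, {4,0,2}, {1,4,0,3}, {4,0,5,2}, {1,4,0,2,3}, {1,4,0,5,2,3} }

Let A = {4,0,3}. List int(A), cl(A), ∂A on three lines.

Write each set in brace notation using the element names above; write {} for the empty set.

int(A) = {4,0}
cl(A)  = {1,4,0,5,2,3}
∂A     = {1,5,2,3}

U open, U⊆A: {}, {4,0}. int(A) = ⋃ = {4,0}
X∖A={1,5,2}, int(X∖A)={}, hence cl(A)={1,4,0,5,2,3}
∂A: remove int from cl → {1,5,2,3}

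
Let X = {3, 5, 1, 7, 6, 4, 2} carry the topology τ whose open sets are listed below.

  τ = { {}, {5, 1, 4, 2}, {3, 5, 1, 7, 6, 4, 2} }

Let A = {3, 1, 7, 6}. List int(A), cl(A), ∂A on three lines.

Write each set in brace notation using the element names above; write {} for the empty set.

int(A) = {}
cl(A)  = {3, 5, 1, 7, 6, 4, 2}
∂A     = {3, 5, 1, 7, 6, 4, 2}

interior: largest open inside A is {} (from {})
cl via duality: int({5, 4, 2}) = {}, so X∖{} = {3, 5, 1, 7, 6, 4, 2}
cl∖int = {3, 5, 1, 7, 6, 4, 2}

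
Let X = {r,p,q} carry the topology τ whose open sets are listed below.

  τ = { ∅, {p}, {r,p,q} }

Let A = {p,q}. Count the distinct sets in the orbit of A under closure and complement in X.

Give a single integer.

6

closure: X∖int(X∖A) = X∖∅ = {r,p,q}
Let k=closure and c=complement:
  1. A     = {p,q}
  2. kA    = {r,p,q}
  3. cA    = {r}
  4. ckA   = ∅
  5. kcA   = {r,q}
  6. ckcA  = {p}
— saturated at 6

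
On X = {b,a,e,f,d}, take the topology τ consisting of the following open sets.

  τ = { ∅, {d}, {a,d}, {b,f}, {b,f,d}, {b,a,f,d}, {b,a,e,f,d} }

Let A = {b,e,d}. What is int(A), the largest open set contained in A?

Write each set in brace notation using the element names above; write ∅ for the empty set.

{d}

U open, U⊆A: ∅, {d}. int(A) = ⋃ = {d}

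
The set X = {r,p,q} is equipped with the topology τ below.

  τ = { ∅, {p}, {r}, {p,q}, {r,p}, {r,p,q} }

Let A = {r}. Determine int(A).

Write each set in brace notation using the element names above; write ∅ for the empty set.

{r}

interior: largest open inside A is {r} (from ∅, {r})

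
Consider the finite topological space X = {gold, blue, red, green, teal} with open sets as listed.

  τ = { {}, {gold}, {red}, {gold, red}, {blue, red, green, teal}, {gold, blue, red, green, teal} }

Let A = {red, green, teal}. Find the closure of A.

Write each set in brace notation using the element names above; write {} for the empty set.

{blue, red, green, teal}

cl via duality: int({gold, blue}) = {gold}, so X∖{gold} = {blue, red, green, teal}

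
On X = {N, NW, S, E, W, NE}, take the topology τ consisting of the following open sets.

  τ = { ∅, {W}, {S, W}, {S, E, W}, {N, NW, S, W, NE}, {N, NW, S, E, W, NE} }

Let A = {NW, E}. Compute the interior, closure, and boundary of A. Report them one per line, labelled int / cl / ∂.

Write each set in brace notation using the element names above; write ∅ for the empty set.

interior: largest open inside A is ∅ (from ∅)
cl via duality: int({N, S, W, NE}) = {S, W}, so X∖{S, W} = {N, NW, E, NE}
cl∖int = {N, NW, E, NE}

int(A) = ∅
cl(A)  = {N, NW, E, NE}
∂A     = {N, NW, E, NE}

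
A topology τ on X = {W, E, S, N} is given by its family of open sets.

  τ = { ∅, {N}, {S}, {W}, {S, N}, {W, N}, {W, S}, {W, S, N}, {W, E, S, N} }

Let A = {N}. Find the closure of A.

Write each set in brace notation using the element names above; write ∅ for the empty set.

{E, N}

closure: X∖int(X∖A) = X∖{W, S} = {E, N}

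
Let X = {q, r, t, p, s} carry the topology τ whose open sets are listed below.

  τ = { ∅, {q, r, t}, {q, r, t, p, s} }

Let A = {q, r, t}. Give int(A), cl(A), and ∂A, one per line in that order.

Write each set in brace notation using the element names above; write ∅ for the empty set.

open subsets of A: ∅, {q, r, t}; so int(A) = {q, r, t}
closure: X∖int(X∖A) = X∖∅ = {q, r, t, p, s}
∂A = {q, r, t, p, s} minus {q, r, t} = {p, s}

int(A) = {q, r, t}
cl(A)  = {q, r, t, p, s}
∂A     = {p, s}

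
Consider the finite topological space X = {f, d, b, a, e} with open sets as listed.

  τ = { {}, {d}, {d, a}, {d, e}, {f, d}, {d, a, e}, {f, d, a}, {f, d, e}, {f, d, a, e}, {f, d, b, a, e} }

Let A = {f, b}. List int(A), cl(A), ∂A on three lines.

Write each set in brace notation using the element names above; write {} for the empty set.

int(A) = {}
cl(A)  = {f, b}
∂A     = {f, b}

U open, U⊆A: {}. int(A) = ⋃ = {}
X∖A={d, a, e}, int(X∖A)={d, a, e}, hence cl(A)={f, b}
∂A: remove int from cl → {f, b}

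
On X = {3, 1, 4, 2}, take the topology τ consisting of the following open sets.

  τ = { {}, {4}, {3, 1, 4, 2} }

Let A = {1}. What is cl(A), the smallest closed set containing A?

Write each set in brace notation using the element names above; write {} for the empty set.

closure: X∖int(X∖A) = X∖{4} = {3, 1, 2}

{3, 1, 2}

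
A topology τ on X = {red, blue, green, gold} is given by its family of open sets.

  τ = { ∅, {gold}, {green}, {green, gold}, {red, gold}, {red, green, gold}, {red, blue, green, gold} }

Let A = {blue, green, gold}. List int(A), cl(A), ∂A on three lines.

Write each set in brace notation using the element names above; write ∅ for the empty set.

int(A) = {green, gold}
cl(A)  = {red, blue, green, gold}
∂A     = {red, blue}

U open, U⊆A: ∅, {gold}, {green}, {green, gold}. int(A) = ⋃ = {green, gold}
X∖A={red}, int(X∖A)=∅, hence cl(A)={red, blue, green, gold}
∂A: remove int from cl → {red, blue}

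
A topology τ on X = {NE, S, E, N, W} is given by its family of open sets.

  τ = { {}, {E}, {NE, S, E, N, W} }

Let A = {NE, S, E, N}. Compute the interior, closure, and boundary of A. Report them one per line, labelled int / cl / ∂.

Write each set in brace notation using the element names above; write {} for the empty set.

U open, U⊆A: {}, {E}. int(A) = ⋃ = {E}
X∖A={W}, int(X∖A)={}, hence cl(A)={NE, S, E, N, W}
∂A: remove int from cl → {NE, S, N, W}

int(A) = {E}
cl(A)  = {NE, S, E, N, W}
∂A     = {NE, S, N, W}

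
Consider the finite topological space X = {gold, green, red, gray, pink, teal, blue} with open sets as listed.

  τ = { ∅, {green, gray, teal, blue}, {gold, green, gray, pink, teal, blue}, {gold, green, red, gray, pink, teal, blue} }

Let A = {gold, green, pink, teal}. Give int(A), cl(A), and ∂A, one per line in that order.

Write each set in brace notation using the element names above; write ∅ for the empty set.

int(A) = ∅
cl(A)  = {gold, green, red, gray, pink, teal, blue}
∂A     = {gold, green, red, gray, pink, teal, blue}

opens ⊆ A: ∅; union → int = ∅
complement {red, gray, blue}; its interior ∅; cl(A) = X∖∅ = {gold, green, red, gray, pink, teal, blue}
boundary = {gold, green, red, gray, pink, teal, blue} ∖ ∅ = {gold, green, red, gray, pink, teal, blue}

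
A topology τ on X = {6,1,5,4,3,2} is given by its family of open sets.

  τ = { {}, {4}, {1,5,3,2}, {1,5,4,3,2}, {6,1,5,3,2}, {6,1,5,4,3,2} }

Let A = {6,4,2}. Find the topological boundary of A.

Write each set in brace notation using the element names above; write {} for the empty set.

opens ⊆ A: {}, {4}; union → int = {4}
complement {1,5,3}; its interior {}; cl(A) = X∖{} = {6,1,5,4,3,2}
boundary = {6,1,5,4,3,2} ∖ {4} = {6,1,5,3,2}

{6,1,5,3,2}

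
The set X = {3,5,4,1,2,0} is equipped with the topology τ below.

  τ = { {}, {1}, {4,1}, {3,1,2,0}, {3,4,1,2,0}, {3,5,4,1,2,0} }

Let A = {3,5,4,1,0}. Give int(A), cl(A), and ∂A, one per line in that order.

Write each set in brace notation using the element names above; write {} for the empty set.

int(A) = {4,1}
cl(A)  = {3,5,4,1,2,0}
∂A     = {3,5,2,0}

interior: largest open inside A is {4,1} (from {}, {1}, {4,1})
cl via duality: int({2}) = {}, so X∖{} = {3,5,4,1,2,0}
cl∖int = {3,5,2,0}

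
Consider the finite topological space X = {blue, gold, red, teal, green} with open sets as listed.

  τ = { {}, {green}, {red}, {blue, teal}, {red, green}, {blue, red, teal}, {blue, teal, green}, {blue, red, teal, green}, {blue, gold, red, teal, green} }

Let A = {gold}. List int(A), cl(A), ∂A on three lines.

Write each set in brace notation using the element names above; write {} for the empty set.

int(A) = {}
cl(A)  = {gold}
∂A     = {gold}

interior: largest open inside A is {} (from {})
cl via duality: int({blue, red, teal, green}) = {blue, red, teal, green}, so X∖{blue, red, teal, green} = {gold}
cl∖int = {gold}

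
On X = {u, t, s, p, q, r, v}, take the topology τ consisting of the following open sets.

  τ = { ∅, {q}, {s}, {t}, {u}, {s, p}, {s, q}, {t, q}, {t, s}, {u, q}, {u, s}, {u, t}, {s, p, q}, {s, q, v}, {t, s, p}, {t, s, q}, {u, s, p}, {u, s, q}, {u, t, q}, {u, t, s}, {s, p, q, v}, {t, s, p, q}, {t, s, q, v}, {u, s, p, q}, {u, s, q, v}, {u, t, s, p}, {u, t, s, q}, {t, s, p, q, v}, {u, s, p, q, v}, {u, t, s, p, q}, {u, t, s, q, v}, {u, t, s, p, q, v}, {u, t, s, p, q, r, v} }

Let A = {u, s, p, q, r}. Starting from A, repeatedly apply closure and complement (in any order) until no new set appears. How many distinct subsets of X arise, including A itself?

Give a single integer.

8

cl via duality: int({t, v}) = {t}, so X∖{t} = {u, s, p, q, r, v}
Write k for closure, c for complement:
  1. A     = {u, s, p, q, r}
  2. kA    = {u, s, p, q, r, v}
  3. cA    = {t, v}
  4. ckA   = {t}
  5. kcA   = {t, r, v}
  6. kckA  = {t, r}
  7. ckcA  = {u, s, p, q}
  8. ckckA = {u, s, p, q, v}
applying k or c yields no new set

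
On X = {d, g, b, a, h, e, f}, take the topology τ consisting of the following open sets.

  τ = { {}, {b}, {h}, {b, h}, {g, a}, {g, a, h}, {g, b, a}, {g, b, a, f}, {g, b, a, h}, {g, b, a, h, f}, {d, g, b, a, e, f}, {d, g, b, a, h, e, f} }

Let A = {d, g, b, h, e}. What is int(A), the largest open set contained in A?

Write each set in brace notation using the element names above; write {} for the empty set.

{b, h}

U open, U⊆A: {}, {b}, {h}, {b, h}. int(A) = ⋃ = {b, h}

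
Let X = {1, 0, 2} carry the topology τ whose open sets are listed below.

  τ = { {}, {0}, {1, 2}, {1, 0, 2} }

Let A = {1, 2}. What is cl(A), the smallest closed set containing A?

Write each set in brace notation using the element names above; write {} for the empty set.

{1, 2}

complement {0}; its interior {0}; cl(A) = X∖{0} = {1, 2}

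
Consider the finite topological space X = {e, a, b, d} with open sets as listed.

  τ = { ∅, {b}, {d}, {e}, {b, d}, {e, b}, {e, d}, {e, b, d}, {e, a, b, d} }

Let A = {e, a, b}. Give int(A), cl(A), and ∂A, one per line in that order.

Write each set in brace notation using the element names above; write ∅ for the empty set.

int(A) = {e, b}
cl(A)  = {e, a, b}
∂A     = {a}

open subsets of A: ∅, {e}, {b}, {e, b}; so int(A) = {e, b}
closure: X∖int(X∖A) = X∖{d} = {e, a, b}
∂A = {e, a, b} minus {e, b} = {a}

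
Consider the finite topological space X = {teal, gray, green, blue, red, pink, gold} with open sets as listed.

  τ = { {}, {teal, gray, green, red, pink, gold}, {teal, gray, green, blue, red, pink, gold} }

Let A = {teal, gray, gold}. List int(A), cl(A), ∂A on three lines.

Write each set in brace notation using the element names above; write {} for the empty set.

int(A) = {}
cl(A)  = {teal, gray, green, blue, red, pink, gold}
∂A     = {teal, gray, green, blue, red, pink, gold}

U open, U⊆A: {}. int(A) = ⋃ = {}
X∖A={green, blue, red, pink}, int(X∖A)={}, hence cl(A)={teal, gray, green, blue, red, pink, gold}
∂A: remove int from cl → {teal, gray, green, blue, red, pink, gold}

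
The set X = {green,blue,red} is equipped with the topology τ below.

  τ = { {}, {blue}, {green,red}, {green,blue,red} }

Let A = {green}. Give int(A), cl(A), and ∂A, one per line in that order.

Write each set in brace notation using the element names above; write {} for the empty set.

int(A) = {}
cl(A)  = {green,red}
∂A     = {green,red}

U open, U⊆A: {}. int(A) = ⋃ = {}
X∖A={blue,red}, int(X∖A)={blue}, hence cl(A)={green,red}
∂A: remove int from cl → {green,red}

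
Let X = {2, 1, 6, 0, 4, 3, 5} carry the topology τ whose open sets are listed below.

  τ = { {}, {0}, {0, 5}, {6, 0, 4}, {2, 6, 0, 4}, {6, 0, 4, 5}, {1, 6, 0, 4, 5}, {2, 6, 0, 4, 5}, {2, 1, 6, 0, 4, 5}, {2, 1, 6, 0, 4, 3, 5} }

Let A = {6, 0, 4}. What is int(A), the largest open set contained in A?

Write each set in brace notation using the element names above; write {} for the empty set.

{6, 0, 4}

opens ⊆ A: {}, {0}, {6, 0, 4}; union → int = {6, 0, 4}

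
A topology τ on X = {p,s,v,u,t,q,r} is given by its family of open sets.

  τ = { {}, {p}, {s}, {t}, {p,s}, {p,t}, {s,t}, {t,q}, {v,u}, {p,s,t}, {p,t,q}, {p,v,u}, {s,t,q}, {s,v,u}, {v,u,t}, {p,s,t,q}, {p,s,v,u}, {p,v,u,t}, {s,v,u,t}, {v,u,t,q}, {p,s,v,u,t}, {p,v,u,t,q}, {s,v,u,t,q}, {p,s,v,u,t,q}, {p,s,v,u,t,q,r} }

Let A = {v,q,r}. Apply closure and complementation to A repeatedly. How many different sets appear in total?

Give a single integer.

complement {p,s,u,t}; its interior {p,s,t}; cl(A) = X∖{p,s,t} = {v,u,q,r}
With k = closure, c = complement:
  1. A     = {v,q,r}
  2. kA    = {v,u,q,r}
  3. cA    = {p,s,u,t}
  4. ckA   = {p,s,t}
  5. kcA   = {p,s,v,u,t,q,r}
  6. kckA  = {p,s,t,q,r}
  7. ckcA  = {}
  8. ckckA = {v,u}
  9. kckckA = {v,u,r}
  10. ckckckA = {p,s,t,q}
k, c of each give nothing new

10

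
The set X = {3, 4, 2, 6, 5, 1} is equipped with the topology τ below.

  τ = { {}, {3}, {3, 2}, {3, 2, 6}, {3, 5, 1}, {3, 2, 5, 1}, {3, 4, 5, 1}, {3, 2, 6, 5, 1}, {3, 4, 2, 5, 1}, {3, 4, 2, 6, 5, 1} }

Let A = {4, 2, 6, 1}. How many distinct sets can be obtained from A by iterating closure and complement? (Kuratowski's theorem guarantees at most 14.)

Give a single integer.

closure: X∖int(X∖A) = X∖{3} = {4, 2, 6, 5, 1}
Let k=closure and c=complement:
  1. A     = {4, 2, 6, 1}
  2. kA    = {4, 2, 6, 5, 1}
  3. cA    = {3, 5}
  4. ckA   = {3}
  5. kcA   = {3, 4, 2, 6, 5, 1}
  6. ckcA  = {}
— saturated at 6

6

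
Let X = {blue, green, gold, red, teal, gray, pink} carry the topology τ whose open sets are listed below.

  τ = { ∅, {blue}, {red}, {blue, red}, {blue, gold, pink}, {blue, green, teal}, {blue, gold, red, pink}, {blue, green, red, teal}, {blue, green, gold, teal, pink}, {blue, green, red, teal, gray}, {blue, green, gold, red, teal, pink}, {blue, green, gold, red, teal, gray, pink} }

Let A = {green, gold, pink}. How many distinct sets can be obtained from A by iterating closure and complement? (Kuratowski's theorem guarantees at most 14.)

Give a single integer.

X∖A={blue, red, teal, gray}, int(X∖A)={blue, red}, hence cl(A)={green, gold, teal, gray, pink}
Orbit (k=closure, c=complement):
  1. A     = {green, gold, pink}
  2. kA    = {green, gold, teal, gray, pink}
  3. cA    = {blue, red, teal, gray}
  4. ckA   = {blue, red}
  5. kcA   = {blue, green, gold, red, teal, gray, pink}
  6. ckcA  = ∅
(closed under both — stop)

6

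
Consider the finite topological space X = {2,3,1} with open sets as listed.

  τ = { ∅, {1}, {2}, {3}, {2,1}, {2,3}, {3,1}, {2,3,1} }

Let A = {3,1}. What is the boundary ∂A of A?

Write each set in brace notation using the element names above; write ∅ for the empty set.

∅

open subsets of A: ∅, {3}, {1}, {3,1}; so int(A) = {3,1}
closure: X∖int(X∖A) = X∖{2} = {3,1}
∂A = {3,1} minus {3,1} = ∅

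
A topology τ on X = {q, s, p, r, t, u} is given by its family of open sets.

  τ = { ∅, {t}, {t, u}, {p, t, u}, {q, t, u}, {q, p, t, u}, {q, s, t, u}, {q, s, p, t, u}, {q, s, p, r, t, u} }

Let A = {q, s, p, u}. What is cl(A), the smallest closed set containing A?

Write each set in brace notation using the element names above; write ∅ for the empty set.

{q, s, p, r, u}

cl via duality: int({r, t}) = {t}, so X∖{t} = {q, s, p, r, u}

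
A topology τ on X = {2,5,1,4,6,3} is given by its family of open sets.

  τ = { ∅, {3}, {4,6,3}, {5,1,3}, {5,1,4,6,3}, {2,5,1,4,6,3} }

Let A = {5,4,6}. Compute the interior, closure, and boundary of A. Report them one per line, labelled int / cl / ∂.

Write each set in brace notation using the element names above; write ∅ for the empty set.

int(A) = ∅
cl(A)  = {2,5,1,4,6}
∂A     = {2,5,1,4,6}

open subsets of A: ∅; so int(A) = ∅
closure: X∖int(X∖A) = X∖{3} = {2,5,1,4,6}
∂A = {2,5,1,4,6} minus ∅ = {2,5,1,4,6}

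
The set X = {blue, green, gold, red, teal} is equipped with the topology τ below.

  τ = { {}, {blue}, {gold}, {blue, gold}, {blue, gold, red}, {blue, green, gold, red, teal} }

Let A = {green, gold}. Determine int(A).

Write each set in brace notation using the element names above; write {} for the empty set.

opens ⊆ A: {}, {gold}; union → int = {gold}

{gold}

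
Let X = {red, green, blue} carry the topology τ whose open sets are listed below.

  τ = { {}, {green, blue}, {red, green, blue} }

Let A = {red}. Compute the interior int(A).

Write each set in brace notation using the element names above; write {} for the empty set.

{}

interior: largest open inside A is {} (from {})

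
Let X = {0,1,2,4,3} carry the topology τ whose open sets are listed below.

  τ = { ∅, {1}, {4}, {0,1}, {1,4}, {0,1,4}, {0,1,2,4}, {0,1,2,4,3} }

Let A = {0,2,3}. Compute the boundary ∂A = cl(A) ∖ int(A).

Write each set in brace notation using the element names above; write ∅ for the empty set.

{0,2,3}

open subsets of A: ∅; so int(A) = ∅
closure: X∖int(X∖A) = X∖{1,4} = {0,2,3}
∂A = {0,2,3} minus ∅ = {0,2,3}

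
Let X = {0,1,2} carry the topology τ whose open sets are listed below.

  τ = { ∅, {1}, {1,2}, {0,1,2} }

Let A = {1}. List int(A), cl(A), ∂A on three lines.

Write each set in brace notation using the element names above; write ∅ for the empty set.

int(A) = {1}
cl(A)  = {0,1,2}
∂A     = {0,2}

opens ⊆ A: ∅, {1}; union → int = {1}
complement {0,2}; its interior ∅; cl(A) = X∖∅ = {0,1,2}
boundary = {0,1,2} ∖ {1} = {0,2}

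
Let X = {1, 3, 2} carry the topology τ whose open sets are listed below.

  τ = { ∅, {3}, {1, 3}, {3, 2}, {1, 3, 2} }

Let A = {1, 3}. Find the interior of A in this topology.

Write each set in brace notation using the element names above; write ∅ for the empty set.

{1, 3}

opens ⊆ A: ∅, {3}, {1, 3}; union → int = {1, 3}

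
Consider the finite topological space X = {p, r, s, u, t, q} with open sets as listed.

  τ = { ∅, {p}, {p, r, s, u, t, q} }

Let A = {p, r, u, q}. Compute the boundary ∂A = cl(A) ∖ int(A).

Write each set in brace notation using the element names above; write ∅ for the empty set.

{r, s, u, t, q}

opens ⊆ A: ∅, {p}; union → int = {p}
complement {s, t}; its interior ∅; cl(A) = X∖∅ = {p, r, s, u, t, q}
boundary = {p, r, s, u, t, q} ∖ {p} = {r, s, u, t, q}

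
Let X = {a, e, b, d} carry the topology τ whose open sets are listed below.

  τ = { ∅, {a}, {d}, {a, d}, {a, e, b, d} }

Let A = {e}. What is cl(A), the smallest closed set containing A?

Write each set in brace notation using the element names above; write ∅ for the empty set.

{e, b}

cl via duality: int({a, b, d}) = {a, d}, so X∖{a, d} = {e, b}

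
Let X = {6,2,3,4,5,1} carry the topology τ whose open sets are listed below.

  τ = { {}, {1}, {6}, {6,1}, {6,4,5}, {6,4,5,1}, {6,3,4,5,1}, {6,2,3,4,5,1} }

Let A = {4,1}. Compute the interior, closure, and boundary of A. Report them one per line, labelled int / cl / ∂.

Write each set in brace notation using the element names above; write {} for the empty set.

int(A) = {1}
cl(A)  = {2,3,4,5,1}
∂A     = {2,3,4,5}

interior: largest open inside A is {1} (from {}, {1})
cl via duality: int({6,2,3,5}) = {6}, so X∖{6} = {2,3,4,5,1}
cl∖int = {2,3,4,5}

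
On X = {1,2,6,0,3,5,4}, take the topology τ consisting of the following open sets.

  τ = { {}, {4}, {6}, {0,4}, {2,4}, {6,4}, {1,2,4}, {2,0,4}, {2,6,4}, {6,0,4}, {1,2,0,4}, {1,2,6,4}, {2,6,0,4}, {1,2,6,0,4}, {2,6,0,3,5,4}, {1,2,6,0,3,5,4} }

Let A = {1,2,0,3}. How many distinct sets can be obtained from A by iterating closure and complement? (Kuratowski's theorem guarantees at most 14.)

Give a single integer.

X∖A={6,5,4}, int(X∖A)={6,4}, hence cl(A)={1,2,0,3,5}
Orbit (k=closure, c=complement):
  1. A     = {1,2,0,3}
  2. kA    = {1,2,0,3,5}
  3. cA    = {6,5,4}
  4. ckA   = {6,4}
  5. kcA   = {1,2,6,0,3,5,4}
  6. ckcA  = {}
(closed under both — stop)

6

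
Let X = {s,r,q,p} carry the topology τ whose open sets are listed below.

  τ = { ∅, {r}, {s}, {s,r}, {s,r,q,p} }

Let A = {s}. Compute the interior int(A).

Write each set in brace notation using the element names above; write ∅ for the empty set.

{s}

interior: largest open inside A is {s} (from ∅, {s})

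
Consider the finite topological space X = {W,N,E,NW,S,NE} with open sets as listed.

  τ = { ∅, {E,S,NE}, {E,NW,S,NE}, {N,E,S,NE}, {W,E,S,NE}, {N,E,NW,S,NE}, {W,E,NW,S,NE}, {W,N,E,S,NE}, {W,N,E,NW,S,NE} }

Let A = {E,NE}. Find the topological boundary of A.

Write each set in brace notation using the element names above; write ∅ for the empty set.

{W,N,E,NW,S,NE}

interior: largest open inside A is ∅ (from ∅)
cl via duality: int({W,N,NW,S}) = ∅, so X∖∅ = {W,N,E,NW,S,NE}
cl∖int = {W,N,E,NW,S,NE}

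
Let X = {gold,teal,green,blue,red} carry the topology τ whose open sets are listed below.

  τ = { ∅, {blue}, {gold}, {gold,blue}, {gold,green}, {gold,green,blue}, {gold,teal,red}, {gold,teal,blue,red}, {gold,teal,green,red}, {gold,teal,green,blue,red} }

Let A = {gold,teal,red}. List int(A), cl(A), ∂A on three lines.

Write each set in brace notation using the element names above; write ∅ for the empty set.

open subsets of A: ∅, {gold}, {gold,teal,red}; so int(A) = {gold,teal,red}
closure: X∖int(X∖A) = X∖{blue} = {gold,teal,green,red}
∂A = {gold,teal,green,red} minus {gold,teal,red} = {green}

int(A) = {gold,teal,red}
cl(A)  = {gold,teal,green,red}
∂A     = {green}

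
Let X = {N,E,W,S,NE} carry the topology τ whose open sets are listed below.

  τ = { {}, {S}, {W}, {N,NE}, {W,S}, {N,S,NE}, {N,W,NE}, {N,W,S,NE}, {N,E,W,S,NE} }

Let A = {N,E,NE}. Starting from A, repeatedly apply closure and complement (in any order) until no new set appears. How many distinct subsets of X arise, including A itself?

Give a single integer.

4

complement {W,S}; its interior {W,S}; cl(A) = X∖{W,S} = {N,E,NE}
With k = closure, c = complement:
  1. A     = {N,E,NE}
  2. cA    = {W,S}
  3. kcA   = {E,W,S}
  4. ckcA  = {N,NE}
k, c of each give nothing new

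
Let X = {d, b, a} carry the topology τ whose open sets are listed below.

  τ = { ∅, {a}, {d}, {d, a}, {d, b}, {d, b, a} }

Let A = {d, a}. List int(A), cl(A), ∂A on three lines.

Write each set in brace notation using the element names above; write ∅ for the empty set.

U open, U⊆A: ∅, {d}, {a}, {d, a}. int(A) = ⋃ = {d, a}
X∖A={b}, int(X∖A)=∅, hence cl(A)={d, b, a}
∂A: remove int from cl → {b}

int(A) = {d, a}
cl(A)  = {d, b, a}
∂A     = {b}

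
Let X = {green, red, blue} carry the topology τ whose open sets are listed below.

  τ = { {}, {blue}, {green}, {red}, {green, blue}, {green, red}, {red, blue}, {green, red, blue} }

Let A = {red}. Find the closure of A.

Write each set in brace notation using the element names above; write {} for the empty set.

{red}

complement {green, blue}; its interior {green, blue}; cl(A) = X∖{green, blue} = {red}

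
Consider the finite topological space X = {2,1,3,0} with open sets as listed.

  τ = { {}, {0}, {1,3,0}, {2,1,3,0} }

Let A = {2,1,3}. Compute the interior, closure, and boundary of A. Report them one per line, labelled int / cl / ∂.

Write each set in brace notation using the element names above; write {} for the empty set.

int(A) = {}
cl(A)  = {2,1,3}
∂A     = {2,1,3}

open subsets of A: {}; so int(A) = {}
closure: X∖int(X∖A) = X∖{0} = {2,1,3}
∂A = {2,1,3} minus {} = {2,1,3}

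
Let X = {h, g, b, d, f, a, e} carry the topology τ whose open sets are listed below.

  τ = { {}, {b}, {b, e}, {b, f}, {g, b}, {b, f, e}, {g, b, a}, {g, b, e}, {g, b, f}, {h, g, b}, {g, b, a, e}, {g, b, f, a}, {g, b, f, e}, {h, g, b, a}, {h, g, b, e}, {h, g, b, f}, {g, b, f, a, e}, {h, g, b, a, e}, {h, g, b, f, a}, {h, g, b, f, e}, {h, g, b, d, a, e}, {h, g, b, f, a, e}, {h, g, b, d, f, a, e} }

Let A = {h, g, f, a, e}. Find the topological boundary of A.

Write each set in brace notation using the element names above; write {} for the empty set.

{h, g, d, f, a, e}

U open, U⊆A: {}. int(A) = ⋃ = {}
X∖A={b, d}, int(X∖A)={b}, hence cl(A)={h, g, d, f, a, e}
∂A: remove int from cl → {h, g, d, f, a, e}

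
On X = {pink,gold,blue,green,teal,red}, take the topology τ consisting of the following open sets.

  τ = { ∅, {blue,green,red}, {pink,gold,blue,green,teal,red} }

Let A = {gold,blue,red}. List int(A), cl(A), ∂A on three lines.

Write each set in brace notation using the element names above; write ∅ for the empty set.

int(A) = ∅
cl(A)  = {pink,gold,blue,green,teal,red}
∂A     = {pink,gold,blue,green,teal,red}

U open, U⊆A: ∅. int(A) = ⋃ = ∅
X∖A={pink,green,teal}, int(X∖A)=∅, hence cl(A)={pink,gold,blue,green,teal,red}
∂A: remove int from cl → {pink,gold,blue,green,teal,red}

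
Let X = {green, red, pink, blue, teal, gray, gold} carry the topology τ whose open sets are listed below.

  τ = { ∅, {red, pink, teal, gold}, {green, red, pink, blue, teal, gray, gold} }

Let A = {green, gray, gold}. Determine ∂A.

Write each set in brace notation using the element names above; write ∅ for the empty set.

opens ⊆ A: ∅; union → int = ∅
complement {red, pink, blue, teal}; its interior ∅; cl(A) = X∖∅ = {green, red, pink, blue, teal, gray, gold}
boundary = {green, red, pink, blue, teal, gray, gold} ∖ ∅ = {green, red, pink, blue, teal, gray, gold}

{green, red, pink, blue, teal, gray, gold}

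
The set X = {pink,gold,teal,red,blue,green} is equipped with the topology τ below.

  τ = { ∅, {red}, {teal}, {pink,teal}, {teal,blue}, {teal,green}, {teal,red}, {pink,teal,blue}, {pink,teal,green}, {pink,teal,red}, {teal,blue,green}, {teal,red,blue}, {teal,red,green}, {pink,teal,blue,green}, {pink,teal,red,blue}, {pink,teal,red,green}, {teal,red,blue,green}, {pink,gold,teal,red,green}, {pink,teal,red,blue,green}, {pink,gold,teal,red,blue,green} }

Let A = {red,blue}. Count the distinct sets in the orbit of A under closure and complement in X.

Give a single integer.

X∖A={pink,gold,teal,green}, int(X∖A)={pink,teal,green}, hence cl(A)={gold,red,blue}
Orbit (k=closure, c=complement):
  1. A     = {red,blue}
  2. kA    = {gold,red,blue}
  3. cA    = {pink,gold,teal,green}
  4. ckA   = {pink,teal,green}
  5. kcA   = {pink,gold,teal,blue,green}
  6. ckcA  = {red}
  7. kckcA = {gold,red}
  8. ckckcA = {pink,teal,blue,green}
(closed under both — stop)

8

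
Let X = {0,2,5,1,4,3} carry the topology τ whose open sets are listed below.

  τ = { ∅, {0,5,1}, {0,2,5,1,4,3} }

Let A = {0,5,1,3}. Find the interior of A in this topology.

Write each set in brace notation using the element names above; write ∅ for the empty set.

opens ⊆ A: ∅, {0,5,1}; union → int = {0,5,1}

{0,5,1}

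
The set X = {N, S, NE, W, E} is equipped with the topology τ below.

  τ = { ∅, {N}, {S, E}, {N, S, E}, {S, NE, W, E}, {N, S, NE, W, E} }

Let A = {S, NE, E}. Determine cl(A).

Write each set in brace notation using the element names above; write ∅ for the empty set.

complement {N, W}; its interior {N}; cl(A) = X∖{N} = {S, NE, W, E}

{S, NE, W, E}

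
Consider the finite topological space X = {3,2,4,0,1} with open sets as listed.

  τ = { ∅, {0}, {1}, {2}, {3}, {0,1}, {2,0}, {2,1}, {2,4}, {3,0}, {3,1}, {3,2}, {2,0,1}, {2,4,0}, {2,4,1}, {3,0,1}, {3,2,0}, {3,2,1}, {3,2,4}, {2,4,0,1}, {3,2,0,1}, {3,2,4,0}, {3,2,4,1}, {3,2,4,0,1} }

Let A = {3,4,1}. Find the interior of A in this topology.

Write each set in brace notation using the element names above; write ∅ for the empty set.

interior: largest open inside A is {3,1} (from ∅, {1}, {3}, {3,1})

{3,1}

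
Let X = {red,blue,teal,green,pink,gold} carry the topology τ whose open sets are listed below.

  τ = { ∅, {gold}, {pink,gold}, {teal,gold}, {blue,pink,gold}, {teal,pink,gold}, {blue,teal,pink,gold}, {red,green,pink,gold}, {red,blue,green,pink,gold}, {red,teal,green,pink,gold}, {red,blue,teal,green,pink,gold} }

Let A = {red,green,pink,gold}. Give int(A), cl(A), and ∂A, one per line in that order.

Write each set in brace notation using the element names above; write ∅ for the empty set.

interior: largest open inside A is {red,green,pink,gold} (from ∅, {gold}, {pink,gold}, {red,green,pink,gold})
cl via duality: int({blue,teal}) = ∅, so X∖∅ = {red,blue,teal,green,pink,gold}
cl∖int = {blue,teal}

int(A) = {red,green,pink,gold}
cl(A)  = {red,blue,teal,green,pink,gold}
∂A     = {blue,teal}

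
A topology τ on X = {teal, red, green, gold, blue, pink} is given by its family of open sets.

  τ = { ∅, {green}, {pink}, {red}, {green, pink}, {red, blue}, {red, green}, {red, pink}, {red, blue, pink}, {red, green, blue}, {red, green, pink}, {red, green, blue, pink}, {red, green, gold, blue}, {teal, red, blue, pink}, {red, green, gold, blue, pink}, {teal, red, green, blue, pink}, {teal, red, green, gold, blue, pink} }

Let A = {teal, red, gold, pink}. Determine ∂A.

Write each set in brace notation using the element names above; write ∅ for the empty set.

U open, U⊆A: ∅, {pink}, {red}, {red, pink}. int(A) = ⋃ = {red, pink}
X∖A={green, blue}, int(X∖A)={green}, hence cl(A)={teal, red, gold, blue, pink}
∂A: remove int from cl → {teal, gold, blue}

{teal, gold, blue}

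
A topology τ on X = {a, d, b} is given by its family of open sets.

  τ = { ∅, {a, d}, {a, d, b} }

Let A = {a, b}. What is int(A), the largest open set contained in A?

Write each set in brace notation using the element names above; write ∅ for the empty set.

open subsets of A: ∅; so int(A) = ∅

∅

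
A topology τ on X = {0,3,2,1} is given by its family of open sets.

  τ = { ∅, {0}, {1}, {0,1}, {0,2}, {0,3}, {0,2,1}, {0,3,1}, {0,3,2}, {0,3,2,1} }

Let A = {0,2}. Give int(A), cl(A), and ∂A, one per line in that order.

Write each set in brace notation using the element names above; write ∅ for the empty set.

interior: largest open inside A is {0,2} (from ∅, {0}, {0,2})
cl via duality: int({3,1}) = {1}, so X∖{1} = {0,3,2}
cl∖int = {3}

int(A) = {0,2}
cl(A)  = {0,3,2}
∂A     = {3}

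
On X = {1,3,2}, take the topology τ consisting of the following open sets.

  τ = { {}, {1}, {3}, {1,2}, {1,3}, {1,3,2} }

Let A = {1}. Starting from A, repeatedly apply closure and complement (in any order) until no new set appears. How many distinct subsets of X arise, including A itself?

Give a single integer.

4

closure: X∖int(X∖A) = X∖{3} = {1,2}
Let k=closure and c=complement:
  1. A     = {1}
  2. kA    = {1,2}
  3. cA    = {3,2}
  4. ckA   = {3}
— saturated at 4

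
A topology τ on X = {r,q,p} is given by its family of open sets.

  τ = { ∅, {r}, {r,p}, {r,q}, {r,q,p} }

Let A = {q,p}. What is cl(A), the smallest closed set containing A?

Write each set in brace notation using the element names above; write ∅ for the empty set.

complement {r}; its interior {r}; cl(A) = X∖{r} = {q,p}

{q,p}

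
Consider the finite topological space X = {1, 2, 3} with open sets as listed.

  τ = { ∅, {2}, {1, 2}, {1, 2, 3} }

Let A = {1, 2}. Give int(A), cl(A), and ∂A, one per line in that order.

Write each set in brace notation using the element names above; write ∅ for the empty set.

int(A) = {1, 2}
cl(A)  = {1, 2, 3}
∂A     = {3}

opens ⊆ A: ∅, {2}, {1, 2}; union → int = {1, 2}
complement {3}; its interior ∅; cl(A) = X∖∅ = {1, 2, 3}
boundary = {1, 2, 3} ∖ {1, 2} = {3}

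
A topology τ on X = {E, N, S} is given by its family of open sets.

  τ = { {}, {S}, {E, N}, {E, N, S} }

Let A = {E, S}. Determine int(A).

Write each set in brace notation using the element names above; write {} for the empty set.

{S}

interior: largest open inside A is {S} (from {}, {S})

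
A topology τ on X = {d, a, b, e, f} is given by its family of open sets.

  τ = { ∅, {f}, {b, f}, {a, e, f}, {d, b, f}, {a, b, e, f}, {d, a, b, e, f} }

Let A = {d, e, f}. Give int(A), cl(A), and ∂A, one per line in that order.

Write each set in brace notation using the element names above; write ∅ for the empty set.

U open, U⊆A: ∅, {f}. int(A) = ⋃ = {f}
X∖A={a, b}, int(X∖A)=∅, hence cl(A)={d, a, b, e, f}
∂A: remove int from cl → {d, a, b, e}

int(A) = {f}
cl(A)  = {d, a, b, e, f}
∂A     = {d, a, b, e}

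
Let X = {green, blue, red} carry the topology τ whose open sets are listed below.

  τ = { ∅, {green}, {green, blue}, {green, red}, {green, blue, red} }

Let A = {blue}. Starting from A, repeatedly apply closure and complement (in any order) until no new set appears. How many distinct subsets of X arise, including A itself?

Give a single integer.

4

cl via duality: int({green, red}) = {green, red}, so X∖{green, red} = {blue}
Write k for closure, c for complement:
  1. A     = {blue}
  2. cA    = {green, red}
  3. kcA   = {green, blue, red}
  4. ckcA  = ∅
applying k or c yields no new set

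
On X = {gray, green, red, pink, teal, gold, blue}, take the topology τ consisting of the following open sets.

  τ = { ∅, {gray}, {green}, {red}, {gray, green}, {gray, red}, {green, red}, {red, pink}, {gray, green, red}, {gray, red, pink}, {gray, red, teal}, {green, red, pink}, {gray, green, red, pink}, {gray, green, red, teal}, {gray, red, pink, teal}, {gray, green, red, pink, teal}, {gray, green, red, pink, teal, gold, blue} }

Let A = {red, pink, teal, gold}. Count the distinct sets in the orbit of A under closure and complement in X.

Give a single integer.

6

cl via duality: int({gray, green, blue}) = {gray, green}, so X∖{gray, green} = {red, pink, teal, gold, blue}
Write k for closure, c for complement:
  1. A     = {red, pink, teal, gold}
  2. kA    = {red, pink, teal, gold, blue}
  3. cA    = {gray, green, blue}
  4. ckA   = {gray, green}
  5. kcA   = {gray, green, teal, gold, blue}
  6. ckcA  = {red, pink}
applying k or c yields no new set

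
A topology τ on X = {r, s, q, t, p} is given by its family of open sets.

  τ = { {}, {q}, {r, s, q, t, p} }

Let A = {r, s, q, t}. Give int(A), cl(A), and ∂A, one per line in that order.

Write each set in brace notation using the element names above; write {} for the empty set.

int(A) = {q}
cl(A)  = {r, s, q, t, p}
∂A     = {r, s, t, p}

opens ⊆ A: {}, {q}; union → int = {q}
complement {p}; its interior {}; cl(A) = X∖{} = {r, s, q, t, p}
boundary = {r, s, q, t, p} ∖ {q} = {r, s, t, p}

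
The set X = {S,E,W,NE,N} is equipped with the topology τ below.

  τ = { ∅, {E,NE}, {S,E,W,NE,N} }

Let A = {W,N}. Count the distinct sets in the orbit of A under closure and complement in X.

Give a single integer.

6

X∖A={S,E,NE}, int(X∖A)={E,NE}, hence cl(A)={S,W,N}
Orbit (k=closure, c=complement):
  1. A     = {W,N}
  2. kA    = {S,W,N}
  3. cA    = {S,E,NE}
  4. ckA   = {E,NE}
  5. kcA   = {S,E,W,NE,N}
  6. ckcA  = ∅
(closed under both — stop)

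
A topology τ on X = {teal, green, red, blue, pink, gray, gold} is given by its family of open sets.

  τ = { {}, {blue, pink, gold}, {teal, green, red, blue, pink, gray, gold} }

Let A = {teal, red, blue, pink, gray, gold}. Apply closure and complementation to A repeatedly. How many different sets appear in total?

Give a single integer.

closure: X∖int(X∖A) = X∖{} = {teal, green, red, blue, pink, gray, gold}
Let k=closure and c=complement:
  1. A     = {teal, red, blue, pink, gray, gold}
  2. kA    = {teal, green, red, blue, pink, gray, gold}
  3. cA    = {green}
  4. ckA   = {}
  5. kcA   = {teal, green, red, gray}
  6. ckcA  = {blue, pink, gold}
— saturated at 6

6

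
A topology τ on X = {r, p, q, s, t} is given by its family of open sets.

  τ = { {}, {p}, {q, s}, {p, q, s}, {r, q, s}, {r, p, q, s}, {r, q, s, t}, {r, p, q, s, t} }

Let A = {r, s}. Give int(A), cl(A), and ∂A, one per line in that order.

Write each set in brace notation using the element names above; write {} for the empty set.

int(A) = {}
cl(A)  = {r, q, s, t}
∂A     = {r, q, s, t}

U open, U⊆A: {}. int(A) = ⋃ = {}
X∖A={p, q, t}, int(X∖A)={p}, hence cl(A)={r, q, s, t}
∂A: remove int from cl → {r, q, s, t}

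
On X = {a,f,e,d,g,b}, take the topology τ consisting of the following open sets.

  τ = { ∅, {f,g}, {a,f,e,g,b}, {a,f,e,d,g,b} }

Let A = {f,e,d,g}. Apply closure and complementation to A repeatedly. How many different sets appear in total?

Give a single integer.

X∖A={a,b}, int(X∖A)=∅, hence cl(A)={a,f,e,d,g,b}
Orbit (k=closure, c=complement):
  1. A     = {f,e,d,g}
  2. kA    = {a,f,e,d,g,b}
  3. cA    = {a,b}
  4. ckA   = ∅
  5. kcA   = {a,e,d,b}
  6. ckcA  = {f,g}
(closed under both — stop)

6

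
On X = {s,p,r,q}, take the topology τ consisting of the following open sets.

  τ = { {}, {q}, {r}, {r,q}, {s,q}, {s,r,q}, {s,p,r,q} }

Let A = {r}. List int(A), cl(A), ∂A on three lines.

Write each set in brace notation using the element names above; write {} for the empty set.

opens ⊆ A: {}, {r}; union → int = {r}
complement {s,p,q}; its interior {s,q}; cl(A) = X∖{s,q} = {p,r}
boundary = {p,r} ∖ {r} = {p}

int(A) = {r}
cl(A)  = {p,r}
∂A     = {p}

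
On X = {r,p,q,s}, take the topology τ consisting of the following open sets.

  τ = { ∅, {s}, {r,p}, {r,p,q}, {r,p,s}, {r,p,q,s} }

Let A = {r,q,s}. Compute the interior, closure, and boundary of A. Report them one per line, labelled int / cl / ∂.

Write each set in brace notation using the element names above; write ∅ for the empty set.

interior: largest open inside A is {s} (from ∅, {s})
cl via duality: int({p}) = ∅, so X∖∅ = {r,p,q,s}
cl∖int = {r,p,q}

int(A) = {s}
cl(A)  = {r,p,q,s}
∂A     = {r,p,q}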